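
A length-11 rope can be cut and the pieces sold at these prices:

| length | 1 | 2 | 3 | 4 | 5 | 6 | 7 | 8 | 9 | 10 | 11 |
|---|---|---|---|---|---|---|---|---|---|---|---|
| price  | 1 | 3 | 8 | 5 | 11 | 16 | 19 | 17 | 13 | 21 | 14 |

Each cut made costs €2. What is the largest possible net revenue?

25

Build r[k] bottom-up: r[k] = max over allowed piece i of (p[i] + r[k−i]) − 2 per cut.
r[1] = 1
r[2] = 3
r[3] = 8
r[4] = 7  (first piece 1, then r[3]=8)
r[5] = 11
r[6] = 16
r[7] = 19
r[8] = 18  (first piece 1, then r[7]=19)
r[9] = 22  (first piece 3, then r[6]=16)
r[10] = 25  (first piece 3, then r[7]=19)
r[11] = 25  (first piece 5, then r[6]=16)
One optimal plan: pieces 6 + 5 (1 cut) → €27 − €2 = €25.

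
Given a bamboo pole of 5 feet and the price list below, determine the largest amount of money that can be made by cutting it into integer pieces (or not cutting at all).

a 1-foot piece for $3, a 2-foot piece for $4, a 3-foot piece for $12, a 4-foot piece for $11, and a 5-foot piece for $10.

Consider every possible first cut. r[k] is the best of p[i]+r[k−i] over all sellable i≤k.
r[1] = 3
r[2] = max(3+3, 4+0) = 6
r[3] = max(3+6, 4+3, 12+0) = 12
r[4] = max(3+12, 4+6, 12+3, 11+0) = 15
r[5] = max(3+15, 4+12, 12+6, 11+3, 10+0) = 18
One optimal cutting: 3 + 1 + 1 → $12 + $3 + $3 = $18.

18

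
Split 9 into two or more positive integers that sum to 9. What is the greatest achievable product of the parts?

27

Let f[k] be the best product for length k (with at least one cut). For each first piece i, the rest contributes max(k−i, f[k−i]).
f[2] = 1·max(1,0) = 1·1 = 1
f[3] = max(1·2, 2·1) = 2
f[4] = max(1·3, 2·2, 3·1) = 4
f[5] = max(1·4, 2·3, 3·2, 4·1) = 6
f[6] = max(1·6, 2·4, 3·3, 4·2, 5·1) = 9
f[7] = max(1·9, 2·6, 3·4, 4·3, 5·2, 6·1) = 12
f[8] = max(1·12, 2·9, 3·6, …, 6·2, 7·1) = 18
f[9] = max(1·18, 2·12, 3·9, …, 7·2, 8·1) = 27
One optimal split: 3 + 3 + 3; product 3·3·3 = 27.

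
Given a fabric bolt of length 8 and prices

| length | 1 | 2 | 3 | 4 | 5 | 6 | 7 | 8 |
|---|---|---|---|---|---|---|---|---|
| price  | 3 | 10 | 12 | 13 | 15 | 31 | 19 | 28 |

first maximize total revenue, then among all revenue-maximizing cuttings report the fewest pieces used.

2

Build r[k] bottom-up: r[k] = max over allowed piece i of (p[i] + r[k−i]).
r[1] = 3
r[2] = 10
r[3] = 13  (first piece 1, then r[2]=10)
r[4] = 20  (first piece 2, then r[2]=10)
r[5] = 23  (first piece 1, then r[4]=20)
r[6] = 31
r[7] = 34  (first piece 1, then r[6]=31)
r[8] = 41  (first piece 2, then r[6]=31)
Maximum revenue is $41.
Now minimize piece count subject to staying optimal: for each k, pieces[k] = 1 + min over i with p[i]+r[k−i]=r[k] of pieces[k−i].
pieces[5] = 3
pieces[6] = 1
pieces[7] = 2
pieces[8] = 2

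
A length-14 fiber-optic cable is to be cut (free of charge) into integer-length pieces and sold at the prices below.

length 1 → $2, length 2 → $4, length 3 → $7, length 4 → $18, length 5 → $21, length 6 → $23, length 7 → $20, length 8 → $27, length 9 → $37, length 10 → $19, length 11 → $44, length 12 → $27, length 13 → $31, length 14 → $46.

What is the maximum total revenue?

Let R[k] be the best obtainable value from length k. For each k, try every first piece i and keep the best of price[i] + R[k−i].
R[1] = 2
R[2] = 4  (first piece 1, then R[1]=2)
R[3] = 7
R[4] = 18
R[5] = 21
R[6] = 23  (first piece 1, then R[5]=21)
R[7] = 25  (first piece 1, then R[6]=23)
R[8] = 36  (first piece 4, then R[4]=18)
R[9] = 39  (first piece 4, then R[5]=21)
R[10] = 42  (first piece 5, then R[5]=21)
R[11] = 44  (first piece 1, then R[10]=42)
R[12] = 54  (first piece 4, then R[8]=36)
R[13] = 57  (first piece 4, then R[9]=39)
R[14] = 60  (first piece 4, then R[10]=42)
One optimal cutting: 5 + 5 + 4 → $21 + $21 + $18 = $60.

60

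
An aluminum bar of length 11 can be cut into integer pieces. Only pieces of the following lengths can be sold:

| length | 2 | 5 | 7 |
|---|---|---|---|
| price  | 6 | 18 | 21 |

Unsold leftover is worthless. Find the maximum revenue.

36

Build r[k] bottom-up: r[k] = max over allowed piece i of (p[i] + r[k−i]).
r[1] = 0
r[2] = 6
r[3] = 6
r[4] = 12  (first piece 2, then r[2]=6)
r[5] = 18
r[6] = 18
r[7] = 24  (first piece 2, then r[5]=18)
r[8] = 24
r[9] = 30  (first piece 2, then r[7]=24)
r[10] = 36  (first piece 5, then r[5]=18)
r[11] = 36
One optimal cutting: pieces 5 + 5 with 1 cm of scrap → $36.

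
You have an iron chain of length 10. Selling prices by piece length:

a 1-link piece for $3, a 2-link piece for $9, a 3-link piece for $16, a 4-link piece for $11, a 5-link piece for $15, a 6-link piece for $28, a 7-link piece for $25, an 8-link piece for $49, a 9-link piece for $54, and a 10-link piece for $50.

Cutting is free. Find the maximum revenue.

58

Build best[k] bottom-up: best[k] = max over allowed piece i of (p[i] + best[k−i]).
best[1] = 3
best[2] = 9
best[3] = 16
best[4] = 19  (first piece 1, then best[3]=16)
best[5] = 25  (first piece 2, then best[3]=16)
best[6] = 32  (first piece 3, then best[3]=16)
best[7] = 35  (first piece 1, then best[6]=32)
best[8] = 49
best[9] = 54
best[10] = 58  (first piece 2, then best[8]=49)
One optimal cutting: 8 + 2 → $49 + $9 = $58.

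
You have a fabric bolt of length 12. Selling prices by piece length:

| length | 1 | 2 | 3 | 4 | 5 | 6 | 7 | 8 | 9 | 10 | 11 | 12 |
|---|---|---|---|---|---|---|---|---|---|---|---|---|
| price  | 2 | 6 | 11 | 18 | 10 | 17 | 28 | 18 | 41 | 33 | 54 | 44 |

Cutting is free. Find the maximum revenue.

Build v[k] bottom-up: v[k] = max over allowed piece i of (p[i] + v[k−i]).
v[1] = 2
v[2] = max(2+2, 6+0) = 6
v[3] = max(2+6, 6+2, 11+0) = 11
v[4] = max(2+11, 6+6, 11+2, 18+0) = 18
v[5] = max(2+18, 6+11, 11+6, 18+2, 10+0) = 20
v[6] = max(2+20, 6+18, 11+11, 18+6, 10+2, 17+0) = 24
v[7] = max(2+24, 6+20, 11+18, …, 17+2, 28+0) = 29
v[8] = max(2+29, 6+24, 11+20, …, 28+2, 18+0) = 36
v[9] = max(2+36, 6+29, 11+24, …, 18+2, 41+0) = 41
v[10] = max(2+41, 6+36, 11+29, …, 41+2, 33+0) = 43
v[11] = max(2+43, 6+41, 11+36, …, 33+2, 54+0) = 54
v[12] = max(2+54, 6+43, 11+41, …, 54+2, 44+0) = 56
One optimal cutting: 11 + 1 → $54 + $2 = $56.

56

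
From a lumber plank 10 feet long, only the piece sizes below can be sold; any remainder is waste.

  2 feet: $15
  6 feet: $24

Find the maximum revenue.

Consider every possible first cut. r[k] is the best of p[i]+r[k−i] over all sellable i≤k.
r[1] = 0
r[2] = 15
r[3] = 15
r[4] = 30  (first piece 2, then r[2]=15)
r[5] = 30
r[6] = 45  (first piece 2, then r[4]=30)
r[7] = 45
r[8] = 60  (first piece 2, then r[6]=45)
r[9] = 60
r[10] = 75  (first piece 2, then r[8]=60)
One optimal cutting: 2 + 2 + 2 + 2 + 2 → $75.

75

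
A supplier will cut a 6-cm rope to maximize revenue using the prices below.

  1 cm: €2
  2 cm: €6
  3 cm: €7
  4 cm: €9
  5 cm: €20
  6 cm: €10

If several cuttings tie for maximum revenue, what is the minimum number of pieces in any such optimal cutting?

Let r[k] be the best obtainable value from length k. For each k, try every first piece i and keep the best of price[i] + r[k−i].
r[1] = 2
r[2] = max(2+2, 6+0) = 6
r[3] = max(2+6, 6+2, 7+0) = 8
r[4] = max(2+8, 6+6, 7+2, 9+0) = 12
r[5] = max(2+12, 6+8, 7+6, 9+2, 20+0) = 20
r[6] = max(2+20, 6+12, 7+8, 9+6, 20+2, 10+0) = 22
Maximum revenue is €22.
Now minimize piece count subject to staying optimal: for each k, pieces[k] = 1 + min over i with p[i]+r[k−i]=r[k] of pieces[k−i].
pieces[3] = 2
pieces[4] = 2
pieces[5] = 1
pieces[6] = 2

2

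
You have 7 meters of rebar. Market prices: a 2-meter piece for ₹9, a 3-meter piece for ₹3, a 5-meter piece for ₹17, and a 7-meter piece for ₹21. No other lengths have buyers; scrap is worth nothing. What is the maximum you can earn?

Build best[k] bottom-up: best[k] = max over allowed piece i of (p[i] + best[k−i]).
best[1] = 0
best[2] = 9
best[3] = 9
best[4] = 18  (first piece 2, then best[2]=9)
best[5] = 18
best[6] = 27  (first piece 2, then best[4]=18)
best[7] = 27
One optimal cutting: pieces 2 + 2 + 2 with 1 meter of scrap → ₹27.

27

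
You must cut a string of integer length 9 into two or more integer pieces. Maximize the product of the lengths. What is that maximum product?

Let prod[k] be the best product for length k (with at least one cut). For each first piece i, the rest contributes max(k−i, prod[k−i]).
Small cases: prod[2]=1, prod[3]=2, prod[4]=4.
prod[5] = max(1*4, 2*3, 3*2, 4*1) = 6
prod[6] = max(1*6, 2*4, 3*3, 4*2, 5*1) = 9
prod[7] = max(1*9, 2*6, 3*4, 4*3, 5*2, 6*1) = 12
prod[8] = max(1*12, 2*9, 3*6, …, 6*2, 7*1) = 18
prod[9] = max(1*18, 2*12, 3*9, …, 7*2, 8*1) = 27
One optimal split: 3 + 3 + 3; product 3*3*3 = 27.

27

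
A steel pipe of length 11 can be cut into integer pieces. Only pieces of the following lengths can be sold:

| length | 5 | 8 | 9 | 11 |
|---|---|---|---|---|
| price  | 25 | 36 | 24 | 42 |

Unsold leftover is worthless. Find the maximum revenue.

Let r[k] be the best obtainable value from length k. For each k, try every first piece i and keep the best of price[i] + r[k−i].
r[1] = 0
r[2] = 0
r[3] = 0
r[4] = 0
r[5] = 25
r[6] = 25
r[7] = 25
r[8] = max(25+0, 36+0) = 36
r[9] = max(25+0, 36+0, 24+0) = 36
r[10] = max(25+25, 36+0, 24+0) = 50
r[11] = max(25+25, 36+0, 24+0, 42+0) = 50
One optimal cutting: pieces 5 + 5 with 1 meter of scrap → $50.

50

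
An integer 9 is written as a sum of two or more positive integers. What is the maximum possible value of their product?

Define m[k] = max over 1≤i<k of i · max(k−i, m[k−i]); the inner max lets the remainder stay uncut if that's better.
Small cases: m[2]=1, m[3]=2.
m[4] = 2*max(2,1) = 2*2 = 4
m[5] = 2*max(3,2) = 2*3 = 6
m[6] = 3*max(3,2) = 3*3 = 9
m[7] = 2*max(5,6) = 2*6 = 12
m[8] = 2*max(6,9) = 2*9 = 18
m[9] = 3*max(6,9) = 3*9 = 27
One optimal split: 3 + 3 + 3; product 3*3*3 = 27.

27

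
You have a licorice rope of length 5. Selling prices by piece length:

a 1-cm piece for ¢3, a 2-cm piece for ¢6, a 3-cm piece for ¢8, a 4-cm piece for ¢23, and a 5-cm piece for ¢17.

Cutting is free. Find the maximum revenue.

Build r[k] bottom-up: r[k] = max over allowed piece i of (p[i] + r[k−i]).
r[1] = 3
r[2] = max(3+3, 6+0) = 6
r[3] = max(3+6, 6+3, 8+0) = 9
r[4] = max(3+9, 6+6, 8+3, 23+0) = 23
r[5] = max(3+23, 6+9, 8+6, 23+3, 17+0) = 26
One optimal cutting: 4 + 1 → ¢23 + ¢3 = ¢26.

26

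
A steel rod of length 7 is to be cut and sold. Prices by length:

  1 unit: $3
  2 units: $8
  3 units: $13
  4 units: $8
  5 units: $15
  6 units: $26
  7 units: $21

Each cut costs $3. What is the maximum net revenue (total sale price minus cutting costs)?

Consider every possible first cut. net[k] is the best of p[i]+net[k−i] over all sellable i≤k, charging 3 whenever i<k.
net[1] = 3
net[2] = 8
net[3] = 13
net[4] = 13  (first piece 1, then net[3]=13)
net[5] = 18  (first piece 2, then net[3]=13)
net[6] = 26
net[7] = 26  (first piece 1, then net[6]=26)
One optimal plan: pieces 6 + 1 (1 cut) → $29 − $3 = $26.

26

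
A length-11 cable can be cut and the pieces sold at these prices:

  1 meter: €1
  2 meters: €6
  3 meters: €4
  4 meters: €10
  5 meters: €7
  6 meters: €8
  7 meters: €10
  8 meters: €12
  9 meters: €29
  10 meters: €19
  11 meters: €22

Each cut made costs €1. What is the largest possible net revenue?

Let v[k] be the best obtainable value from length k. For each k, try every first piece i and keep the best of price[i] + v[k−i] minus the 1 cut fee when i<k.
v[1] = 1
v[2] = 6
v[3] = 6  (first piece 1, then v[2]=6)
v[4] = 11  (first piece 2, then v[2]=6)
v[5] = 11  (first piece 1, then v[4]=11)
v[6] = 16  (first piece 2, then v[4]=11)
v[7] = 16  (first piece 1, then v[6]=16)
v[8] = 21  (first piece 2, then v[6]=16)
v[9] = 29
v[10] = 29  (first piece 1, then v[9]=29)
v[11] = 34  (first piece 2, then v[9]=29)
One optimal plan: pieces 9 + 2 (1 cut) → €35 − €1 = €34.

34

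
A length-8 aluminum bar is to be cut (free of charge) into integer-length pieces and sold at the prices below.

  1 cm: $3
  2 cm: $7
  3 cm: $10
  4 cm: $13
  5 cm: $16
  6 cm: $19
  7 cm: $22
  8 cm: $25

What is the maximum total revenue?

28

Consider every possible first cut. r[k] is the best of p[i]+r[k−i] over all sellable i≤k.
r[1] = 3
r[2] = max(3+3, 7+0) = 7
r[3] = max(3+7, 7+3, 10+0) = 10
r[4] = max(3+10, 7+7, 10+3, 13+0) = 14
r[5] = max(3+14, 7+10, 10+7, 13+3, 16+0) = 17
r[6] = max(3+17, 7+14, 10+10, 13+7, 16+3, 19+0) = 21
r[7] = max(3+21, 7+17, 10+14, …, 19+3, 22+0) = 24
r[8] = max(3+24, 7+21, 10+17, …, 22+3, 25+0) = 28
One optimal cutting: 2 + 2 + 2 + 2 → $7 + $7 + $7 + $7 = $28.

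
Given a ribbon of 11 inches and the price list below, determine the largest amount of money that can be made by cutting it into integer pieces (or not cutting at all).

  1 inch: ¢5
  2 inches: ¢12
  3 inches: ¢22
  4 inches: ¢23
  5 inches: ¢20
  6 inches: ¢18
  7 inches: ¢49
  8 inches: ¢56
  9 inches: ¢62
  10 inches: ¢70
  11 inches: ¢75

Consider every possible first cut. v[k] is the best of p[i]+v[k−i] over all sellable i≤k.
v[1] = 5
v[2] = max(5+5, 12+0) = 12
v[3] = max(5+12, 12+5, 22+0) = 22
v[4] = max(5+22, 12+12, 22+5, 23+0) = 27
v[5] = max(5+27, 12+22, 22+12, 23+5, 20+0) = 34
v[6] = max(5+34, 12+27, 22+22, 23+12, 20+5, 18+0) = 44
v[7] = max(5+44, 12+34, 22+27, …, 18+5, 49+0) = 49
v[8] = max(5+49, 12+44, 22+34, …, 49+5, 56+0) = 56
v[9] = max(5+56, 12+49, 22+44, …, 56+5, 62+0) = 66
v[10] = max(5+66, 12+56, 22+49, …, 62+5, 70+0) = 71
v[11] = max(5+71, 12+66, 22+56, …, 70+5, 75+0) = 78
One optimal cutting: 3 + 3 + 3 + 2 → ¢22 + ¢22 + ¢22 + ¢12 = ¢78.

78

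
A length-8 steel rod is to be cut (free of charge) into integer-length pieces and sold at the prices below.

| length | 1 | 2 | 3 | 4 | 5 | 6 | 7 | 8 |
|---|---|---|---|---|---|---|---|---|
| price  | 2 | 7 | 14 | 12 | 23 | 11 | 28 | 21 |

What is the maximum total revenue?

37

Build best[k] bottom-up: best[k] = max over allowed piece i of (p[i] + best[k−i]).
best[1] = 2
best[2] = max(2+2, 7+0) = 7
best[3] = max(2+7, 7+2, 14+0) = 14
best[4] = max(2+14, 7+7, 14+2, 12+0) = 16
best[5] = max(2+16, 7+14, 14+7, 12+2, 23+0) = 23
best[6] = max(2+23, 7+16, 14+14, 12+7, 23+2, 11+0) = 28
best[7] = max(2+28, 7+23, 14+16, …, 11+2, 28+0) = 30
best[8] = max(2+30, 7+28, 14+23, …, 28+2, 21+0) = 37
One optimal cutting: 5 + 3 → $23 + $14 = $37.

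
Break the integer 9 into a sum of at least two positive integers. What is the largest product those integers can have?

Let m[k] be the best product for length k (with at least one cut). For each first piece i, the rest contributes max(k−i, m[k−i]).
m[2] = 1·max(1,0) = 1·1 = 1
m[3] = max(1·2, 2·1) = 2
m[4] = max(1·3, 2·2, 3·1) = 4
m[5] = max(1·4, 2·3, 3·2, 4·1) = 6
m[6] = max(1·6, 2·4, 3·3, 4·2, 5·1) = 9
m[7] = max(1·9, 2·6, 3·4, 4·3, 5·2, 6·1) = 12
m[8] = max(1·12, 2·9, 3·6, …, 6·2, 7·1) = 18
m[9] = max(1·18, 2·12, 3·9, …, 7·2, 8·1) = 27
One optimal split: 3 + 3 + 3; product 3·3·3 = 27.

27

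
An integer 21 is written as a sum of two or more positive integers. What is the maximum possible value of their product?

2187

Fill prod[k] for k=2..21: at each k try every first piece i and multiply by the better of (k−i) uncut or prod[k−i].
prod[2] = 1·max(1,0) = 1·1 = 1
prod[3] = 1·max(2,1) = 1·2 = 2
prod[4] = 2·max(2,1) = 2·2 = 4
prod[5] = 2·max(3,2) = 2·3 = 6
prod[6] = 3·max(3,2) = 3·3 = 9
prod[7] = 2·max(5,6) = 2·6 = 12
prod[8] = 2·max(6,9) = 2·9 = 18
prod[9] = 3·max(6,9) = 3·9 = 27
prod[10] = 2·max(8,18) = 2·18 = 36
prod[11] = 2·max(9,27) = 2·27 = 54
prod[12] = 3·max(9,27) = 3·27 = 81
prod[13] = 2·max(11,54) = 2·54 = 108
prod[14] = 2·max(12,81) = 2·81 = 162
prod[15] = 3·max(12,81) = 3·81 = 243
prod[16] = 2·max(14,162) = 2·162 = 324
prod[17] = 2·max(15,243) = 2·243 = 486
prod[18] = 3·max(15,243) = 3·243 = 729
prod[19] = 2·max(17,486) = 2·486 = 972
prod[20] = 2·max(18,729) = 2·729 = 1458
prod[21] = 3·max(18,729) = 3·729 = 2187
One optimal split: 3 + 3 + 3 + 3 + 3 + 3 + 3; product 3·3·3·3·3·3·3 = 2187.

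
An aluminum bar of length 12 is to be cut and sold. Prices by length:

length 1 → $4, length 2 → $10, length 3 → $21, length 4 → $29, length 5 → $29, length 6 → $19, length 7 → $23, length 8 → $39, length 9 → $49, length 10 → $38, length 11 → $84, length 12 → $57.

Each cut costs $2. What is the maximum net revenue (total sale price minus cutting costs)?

86

Build r[k] bottom-up: r[k] = max over allowed piece i of (p[i] + r[k−i]) − 2 per cut.
r[1] = 4
r[2] = max(4+4-2, 10+0) = 10
r[3] = max(4+10-2, 10+4-2, 21+0) = 21
r[4] = max(4+21-2, 10+10-2, 21+4-2, 29+0) = 29
r[5] = max(4+29-2, 10+21-2, 21+10-2, 29+4-2, 29+0) = 31
r[6] = max(4+31-2, 10+29-2, 21+21-2, 29+10-2, 29+4-2, 19+0) = 40
r[7] = max(4+40-2, 10+31-2, 21+29-2, …, 19+4-2, 23+0) = 48
r[8] = max(4+48-2, 10+40-2, 21+31-2, …, 23+4-2, 39+0) = 56
r[9] = max(4+56-2, 10+48-2, 21+40-2, …, 39+4-2, 49+0) = 59
r[10] = max(4+59-2, 10+56-2, 21+48-2, …, 49+4-2, 38+0) = 67
r[11] = max(4+67-2, 10+59-2, 21+56-2, …, 38+4-2, 84+0) = 84
r[12] = max(4+84-2, 10+67-2, 21+59-2, …, 84+4-2, 57+0) = 86
One optimal plan: pieces 11 + 1 (1 cut) → $88 − $2 = $86.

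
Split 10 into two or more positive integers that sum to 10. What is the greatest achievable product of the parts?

36

Fill g[k] for k=2..10: at each k try every first piece i and multiply by the better of (k−i) uncut or g[k−i].
Small cases: g[2]=1.
g[3] = max(1×2, 2×1) = 2
g[4] = max(1×3, 2×2, 3×1) = 4
g[5] = max(1×4, 2×3, 3×2, 4×1) = 6
g[6] = max(1×6, 2×4, 3×3, 4×2, 5×1) = 9
g[7] = max(1×9, 2×6, 3×4, 4×3, 5×2, 6×1) = 12
g[8] = max(1×12, 2×9, 3×6, …, 6×2, 7×1) = 18
g[9] = max(1×18, 2×12, 3×9, …, 7×2, 8×1) = 27
g[10] = max(1×27, 2×18, 3×12, …, 8×2, 9×1) = 36
One optimal split: 3 + 3 + 2 + 2; product 3×3×2×2 = 36.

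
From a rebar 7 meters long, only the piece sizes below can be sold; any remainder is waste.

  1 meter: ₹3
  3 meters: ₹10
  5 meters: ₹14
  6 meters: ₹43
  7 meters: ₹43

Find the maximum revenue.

46

Build f[k] bottom-up: f[k] = max over allowed piece i of (p[i] + f[k−i]).
f[1] = 3
f[2] = 6  (first piece 1, then f[1]=3)
f[3] = 10
f[4] = 13  (first piece 1, then f[3]=10)
f[5] = 16  (first piece 1, then f[4]=13)
f[6] = 43
f[7] = 46  (first piece 1, then f[6]=43)
One optimal cutting: 6 + 1 → ₹46.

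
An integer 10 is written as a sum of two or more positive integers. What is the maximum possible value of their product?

36

Define f[k] = max over 1≤i<k of i · max(k−i, f[k−i]); the inner max lets the remainder stay uncut if that's better.
f[2] = 1×max(1,0) = 1×1 = 1
f[3] = 1×max(2,1) = 1×2 = 2
f[4] = 2×max(2,1) = 2×2 = 4
f[5] = 2×max(3,2) = 2×3 = 6
f[6] = 3×max(3,2) = 3×3 = 9
f[7] = 2×max(5,6) = 2×6 = 12
f[8] = 2×max(6,9) = 2×9 = 18
f[9] = 3×max(6,9) = 3×9 = 27
f[10] = 2×max(8,18) = 2×18 = 36
One optimal split: 3 + 3 + 2 + 2; product 3×3×2×2 = 36.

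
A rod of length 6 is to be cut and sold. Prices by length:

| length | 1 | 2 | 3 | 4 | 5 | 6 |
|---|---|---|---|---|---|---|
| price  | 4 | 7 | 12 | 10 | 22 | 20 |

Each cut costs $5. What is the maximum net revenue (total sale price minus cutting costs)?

Build v[k] bottom-up: v[k] = max over allowed piece i of (p[i] + v[k−i]) − 5 per cut.
v[1] = 4
v[2] = 7
v[3] = 12
v[4] = 11  (first piece 1, then v[3]=12)
v[5] = 22
v[6] = 21  (first piece 1, then v[5]=22)
One optimal plan: pieces 5 + 1 (1 cut) → $26 − $5 = $21.

21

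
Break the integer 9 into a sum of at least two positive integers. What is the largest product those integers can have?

27

Let m[k] be the best product for length k (with at least one cut). For each first piece i, the rest contributes max(k−i, m[k−i]).
m[2] = 1*max(1,0) = 1*1 = 1
m[3] = 1*max(2,1) = 1*2 = 2
m[4] = 2*max(2,1) = 2*2 = 4
m[5] = 2*max(3,2) = 2*3 = 6
m[6] = 3*max(3,2) = 3*3 = 9
m[7] = 2*max(5,6) = 2*6 = 12
m[8] = 2*max(6,9) = 2*9 = 18
m[9] = 3*max(6,9) = 3*9 = 27
One optimal split: 3 + 3 + 3; product 3*3*3 = 27.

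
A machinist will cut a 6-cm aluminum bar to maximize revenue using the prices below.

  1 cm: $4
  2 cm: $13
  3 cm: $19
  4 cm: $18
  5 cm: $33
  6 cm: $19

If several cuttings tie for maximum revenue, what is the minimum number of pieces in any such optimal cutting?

Let r[k] be the best obtainable value from length k. For each k, try every first piece i and keep the best of price[i] + r[k−i].
r[1] = 4
r[2] = max(4+4, 13+0) = 13
r[3] = max(4+13, 13+4, 19+0) = 19
r[4] = max(4+19, 13+13, 19+4, 18+0) = 26
r[5] = max(4+26, 13+19, 19+13, 18+4, 33+0) = 33
r[6] = max(4+33, 13+26, 19+19, 18+13, 33+4, 19+0) = 39
Maximum revenue is $39.
Now minimize piece count subject to staying optimal: for each k, pieces[k] = 1 + min over i with p[i]+r[k−i]=r[k] of pieces[k−i].
pieces[3] = 1
pieces[4] = 2
pieces[5] = 1
pieces[6] = 3

3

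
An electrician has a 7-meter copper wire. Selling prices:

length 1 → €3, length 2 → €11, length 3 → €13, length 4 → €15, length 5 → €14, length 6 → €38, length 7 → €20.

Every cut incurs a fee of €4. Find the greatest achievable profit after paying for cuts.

37

Let net[k] be the best obtainable value from length k. For each k, try every first piece i and keep the best of price[i] + net[k−i] minus the 4 cut fee when i<k.
net[1] = 3
net[2] = max(3+3-4, 11+0) = 11
net[3] = max(3+11-4, 11+3-4, 13+0) = 13
net[4] = max(3+13-4, 11+11-4, 13+3-4, 15+0) = 18
net[5] = max(3+18-4, 11+13-4, 13+11-4, 15+3-4, 14+0) = 20
net[6] = max(3+20-4, 11+18-4, 13+13-4, 15+11-4, 14+3-4, 38+0) = 38
net[7] = max(3+38-4, 11+20-4, 13+18-4, …, 38+3-4, 20+0) = 37
One optimal plan: pieces 6 + 1 (1 cut) → €41 − €4 = €37.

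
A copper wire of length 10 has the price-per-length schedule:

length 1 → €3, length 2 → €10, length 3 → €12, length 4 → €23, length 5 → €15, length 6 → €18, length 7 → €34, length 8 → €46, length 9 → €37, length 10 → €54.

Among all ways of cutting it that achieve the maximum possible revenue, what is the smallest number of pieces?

2

Let r[k] be the best obtainable value from length k. For each k, try every first piece i and keep the best of price[i] + r[k−i].
r[1] = 3
r[2] = max(3+3, 10+0) = 10
r[3] = max(3+10, 10+3, 12+0) = 13
r[4] = max(3+13, 10+10, 12+3, 23+0) = 23
r[5] = max(3+23, 10+13, 12+10, 23+3, 15+0) = 26
r[6] = max(3+26, 10+23, 12+13, 23+10, 15+3, 18+0) = 33
r[7] = max(3+33, 10+26, 12+23, …, 18+3, 34+0) = 36
r[8] = max(3+36, 10+33, 12+26, …, 34+3, 46+0) = 46
r[9] = max(3+46, 10+36, 12+33, …, 46+3, 37+0) = 49
r[10] = max(3+49, 10+46, 12+36, …, 37+3, 54+0) = 56
Maximum revenue is €56.
Now minimize piece count subject to staying optimal: for each k, pieces[k] = 1 + min over i with p[i]+r[k−i]=r[k] of pieces[k−i].
pieces[7] = 3
pieces[8] = 1
pieces[9] = 2
pieces[10] = 2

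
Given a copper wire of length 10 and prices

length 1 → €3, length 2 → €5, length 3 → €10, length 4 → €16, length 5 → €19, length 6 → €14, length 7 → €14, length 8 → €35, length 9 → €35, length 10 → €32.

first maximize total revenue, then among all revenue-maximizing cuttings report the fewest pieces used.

3

Let r[k] be the best obtainable value from length k. For each k, try every first piece i and keep the best of price[i] + r[k−i].
r[1] = 3
r[2] = max(3+3, 5+0) = 6
r[3] = max(3+6, 5+3, 10+0) = 10
r[4] = max(3+10, 5+6, 10+3, 16+0) = 16
r[5] = max(3+16, 5+10, 10+6, 16+3, 19+0) = 19
r[6] = max(3+19, 5+16, 10+10, 16+6, 19+3, 14+0) = 22
r[7] = max(3+22, 5+19, 10+16, …, 14+3, 14+0) = 26
r[8] = max(3+26, 5+22, 10+19, …, 14+3, 35+0) = 35
r[9] = max(3+35, 5+26, 10+22, …, 35+3, 35+0) = 38
r[10] = max(3+38, 5+35, 10+26, …, 35+3, 32+0) = 41
Maximum revenue is €41.
Now minimize piece count subject to staying optimal: for each k, pieces[k] = 1 + min over i with p[i]+r[k−i]=r[k] of pieces[k−i].
pieces[7] = 2
pieces[8] = 1
pieces[9] = 2
pieces[10] = 3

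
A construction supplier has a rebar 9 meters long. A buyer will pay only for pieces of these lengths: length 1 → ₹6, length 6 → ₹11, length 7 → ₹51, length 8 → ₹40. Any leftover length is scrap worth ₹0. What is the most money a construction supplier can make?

Consider every possible first cut. r[k] is the best of p[i]+r[k−i] over all sellable i≤k.
r[1] = 6
r[2] = 12  (first piece 1, then r[1]=6)
r[3] = 18  (first piece 1, then r[2]=12)
r[4] = 24  (first piece 1, then r[3]=18)
r[5] = 30  (first piece 1, then r[4]=24)
r[6] = max(6+30, 11+0) = 36
r[7] = max(6+36, 11+6, 51+0) = 51
r[8] = max(6+51, 11+12, 51+6, 40+0) = 57
r[9] = max(6+57, 11+18, 51+12, 40+6) = 63
One optimal cutting: 7 + 1 + 1 → ₹63.

63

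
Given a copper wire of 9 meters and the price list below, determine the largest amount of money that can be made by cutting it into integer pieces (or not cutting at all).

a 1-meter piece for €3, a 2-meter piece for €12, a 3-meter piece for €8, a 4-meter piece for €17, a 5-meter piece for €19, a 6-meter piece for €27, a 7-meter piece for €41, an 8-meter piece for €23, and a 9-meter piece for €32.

Consider every possible first cut. R[k] is the best of p[i]+R[k−i] over all sellable i≤k.
R[1] = 3
R[2] = max(3+3, 12+0) = 12
R[3] = max(3+12, 12+3, 8+0) = 15
R[4] = max(3+15, 12+12, 8+3, 17+0) = 24
R[5] = max(3+24, 12+15, 8+12, 17+3, 19+0) = 27
R[6] = max(3+27, 12+24, 8+15, 17+12, 19+3, 27+0) = 36
R[7] = max(3+36, 12+27, 8+24, …, 27+3, 41+0) = 41
R[8] = max(3+41, 12+36, 8+27, …, 41+3, 23+0) = 48
R[9] = max(3+48, 12+41, 8+36, …, 23+3, 32+0) = 53
One optimal cutting: 7 + 2 → €41 + €12 = €53.

53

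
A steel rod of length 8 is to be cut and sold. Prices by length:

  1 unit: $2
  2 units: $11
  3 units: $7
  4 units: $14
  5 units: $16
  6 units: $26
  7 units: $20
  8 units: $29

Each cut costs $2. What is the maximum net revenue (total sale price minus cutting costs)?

Build v[k] bottom-up: v[k] = max over allowed piece i of (p[i] + v[k−i]) − 2 per cut.
v[1] = 2
v[2] = max(2+2-2, 11+0) = 11
v[3] = max(2+11-2, 11+2-2, 7+0) = 11
v[4] = max(2+11-2, 11+11-2, 7+2-2, 14+0) = 20
v[5] = max(2+20-2, 11+11-2, 7+11-2, 14+2-2, 16+0) = 20
v[6] = max(2+20-2, 11+20-2, 7+11-2, 14+11-2, 16+2-2, 26+0) = 29
v[7] = max(2+29-2, 11+20-2, 7+20-2, …, 26+2-2, 20+0) = 29
v[8] = max(2+29-2, 11+29-2, 7+20-2, …, 20+2-2, 29+0) = 38
One optimal plan: pieces 2 + 2 + 2 + 2 (3 cuts) → $44 − $6 = $38.

38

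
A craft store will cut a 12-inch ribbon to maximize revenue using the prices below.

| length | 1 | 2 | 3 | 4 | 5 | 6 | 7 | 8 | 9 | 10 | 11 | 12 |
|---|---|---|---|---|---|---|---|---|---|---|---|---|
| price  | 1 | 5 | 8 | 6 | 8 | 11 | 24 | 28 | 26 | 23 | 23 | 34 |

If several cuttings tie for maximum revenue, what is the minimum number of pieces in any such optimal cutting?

Let r[k] be the best obtainable value from length k. For each k, try every first piece i and keep the best of price[i] + r[k−i].
r[1] = 1
r[2] = 5
r[3] = 8
r[4] = 10  (first piece 2, then r[2]=5)
r[5] = 13  (first piece 2, then r[3]=8)
r[6] = 16  (first piece 3, then r[3]=8)
r[7] = 24
r[8] = 28
r[9] = 29  (first piece 1, then r[8]=28)
r[10] = 33  (first piece 2, then r[8]=28)
r[11] = 36  (first piece 3, then r[8]=28)
r[12] = 38  (first piece 2, then r[10]=33)
Maximum revenue is ¢38.
Now minimize piece count subject to staying optimal: for each k, pieces[k] = 1 + min over i with p[i]+r[k−i]=r[k] of pieces[k−i].
pieces[9] = 2
pieces[10] = 2
pieces[11] = 2
pieces[12] = 3

3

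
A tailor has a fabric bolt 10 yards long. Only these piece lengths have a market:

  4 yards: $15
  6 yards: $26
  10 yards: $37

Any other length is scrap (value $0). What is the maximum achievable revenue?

Consider every possible first cut. f[k] is the best of p[i]+f[k−i] over all sellable i≤k.
f[1] = 0
f[2] = 0
f[3] = 0
f[4] = 15
f[5] = 15
f[6] = max(15+0, 26+0) = 26
f[7] = max(15+0, 26+0) = 26
f[8] = max(15+15, 26+0) = 30
f[9] = max(15+15, 26+0) = 30
f[10] = max(15+26, 26+15, 37+0) = 41
One optimal cutting: 6 + 4 → $41.

41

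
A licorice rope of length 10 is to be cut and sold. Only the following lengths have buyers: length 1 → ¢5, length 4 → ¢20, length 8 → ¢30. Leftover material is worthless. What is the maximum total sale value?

Consider every possible first cut. r[k] is the best of p[i]+r[k−i] over all sellable i≤k.
r[1] = 5
r[2] = 10  (first piece 1, then r[1]=5)
r[3] = 15  (first piece 1, then r[2]=10)
r[4] = max(5+15, 20+0) = 20
r[5] = max(5+20, 20+5) = 25
r[6] = max(5+25, 20+10) = 30
r[7] = max(5+30, 20+15) = 35
r[8] = max(5+35, 20+20, 30+0) = 40
r[9] = max(5+40, 20+25, 30+5) = 45
r[10] = max(5+45, 20+30, 30+10) = 50
One optimal cutting: 1 + 1 + 1 + 1 + 1 + 1 + 1 + 1 + 1 + 1 → ¢50.

50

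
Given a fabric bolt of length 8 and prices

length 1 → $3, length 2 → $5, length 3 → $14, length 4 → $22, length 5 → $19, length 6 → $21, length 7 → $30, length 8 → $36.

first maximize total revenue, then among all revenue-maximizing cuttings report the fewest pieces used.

Consider every possible first cut. r[k] is the best of p[i]+r[k−i] over all sellable i≤k.
r[1] = 3
r[2] = max(3+3, 5+0) = 6
r[3] = max(3+6, 5+3, 14+0) = 14
r[4] = max(3+14, 5+6, 14+3, 22+0) = 22
r[5] = max(3+22, 5+14, 14+6, 22+3, 19+0) = 25
r[6] = max(3+25, 5+22, 14+14, 22+6, 19+3, 21+0) = 28
r[7] = max(3+28, 5+25, 14+22, …, 21+3, 30+0) = 36
r[8] = max(3+36, 5+28, 14+25, …, 30+3, 36+0) = 44
Maximum revenue is $44.
Now minimize piece count subject to staying optimal: for each k, pieces[k] = 1 + min over i with p[i]+r[k−i]=r[k] of pieces[k−i].
pieces[5] = 2
pieces[6] = 2
pieces[7] = 2
pieces[8] = 2

2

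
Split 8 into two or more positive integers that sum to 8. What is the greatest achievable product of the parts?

18

Define m[k] = max over 1≤i<k of i · max(k−i, m[k−i]); the inner max lets the remainder stay uncut if that's better.
m[2] = 1·max(1,0) = 1·1 = 1
m[3] = max(1·2, 2·1) = 2
m[4] = max(1·3, 2·2, 3·1) = 4
m[5] = max(1·4, 2·3, 3·2, 4·1) = 6
m[6] = max(1·6, 2·4, 3·3, 4·2, 5·1) = 9
m[7] = max(1·9, 2·6, 3·4, 4·3, 5·2, 6·1) = 12
m[8] = max(1·12, 2·9, 3·6, …, 6·2, 7·1) = 18
One optimal split: 3 + 3 + 2; product 3·3·2 = 18.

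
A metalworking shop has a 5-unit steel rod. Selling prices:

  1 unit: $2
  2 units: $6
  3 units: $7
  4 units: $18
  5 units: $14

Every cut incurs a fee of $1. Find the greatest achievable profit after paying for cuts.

Build net[k] bottom-up: net[k] = max over allowed piece i of (p[i] + net[k−i]) − 1 per cut.
net[1] = 2
net[2] = max(2+2-1, 6+0) = 6
net[3] = max(2+6-1, 6+2-1, 7+0) = 7
net[4] = max(2+7-1, 6+6-1, 7+2-1, 18+0) = 18
net[5] = max(2+18-1, 6+7-1, 7+6-1, 18+2-1, 14+0) = 19
One optimal plan: pieces 4 + 1 (1 cut) → $20 − $1 = $19.

19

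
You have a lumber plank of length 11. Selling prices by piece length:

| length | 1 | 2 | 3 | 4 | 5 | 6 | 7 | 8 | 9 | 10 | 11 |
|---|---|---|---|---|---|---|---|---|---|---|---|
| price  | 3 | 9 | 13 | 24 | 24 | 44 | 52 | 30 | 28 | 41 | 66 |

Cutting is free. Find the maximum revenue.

Build v[k] bottom-up: v[k] = max over allowed piece i of (p[i] + v[k−i]).
v[1] = 3
v[2] = 9
v[3] = 13
v[4] = 24
v[5] = 27  (first piece 1, then v[4]=24)
v[6] = 44
v[7] = 52
v[8] = 55  (first piece 1, then v[7]=52)
v[9] = 61  (first piece 2, then v[7]=52)
v[10] = 68  (first piece 4, then v[6]=44)
v[11] = 76  (first piece 4, then v[7]=52)
One optimal cutting: 7 + 4 → $52 + $24 = $76.

76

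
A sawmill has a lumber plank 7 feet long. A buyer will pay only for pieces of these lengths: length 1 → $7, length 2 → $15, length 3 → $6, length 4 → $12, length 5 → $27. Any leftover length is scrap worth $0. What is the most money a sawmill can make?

Consider every possible first cut. f[k] is the best of p[i]+f[k−i] over all sellable i≤k.
f[1] = 7
f[2] = 15
f[3] = 22  (first piece 1, then f[2]=15)
f[4] = 30  (first piece 2, then f[2]=15)
f[5] = 37  (first piece 1, then f[4]=30)
f[6] = 45  (first piece 2, then f[4]=30)
f[7] = 52  (first piece 1, then f[6]=45)
One optimal cutting: 2 + 2 + 2 + 1 → $52.

52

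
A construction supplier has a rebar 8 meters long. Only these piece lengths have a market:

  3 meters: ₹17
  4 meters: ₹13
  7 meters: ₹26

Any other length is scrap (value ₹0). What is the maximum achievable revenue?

34

Build best[k] bottom-up: best[k] = max over allowed piece i of (p[i] + best[k−i]).
best[1] = 0
best[2] = 0
best[3] = 17
best[4] = 17
best[5] = 17
best[6] = 34  (first piece 3, then best[3]=17)
best[7] = 34
best[8] = 34
One optimal cutting: pieces 3 + 3 with 2 meters of scrap → ₹34.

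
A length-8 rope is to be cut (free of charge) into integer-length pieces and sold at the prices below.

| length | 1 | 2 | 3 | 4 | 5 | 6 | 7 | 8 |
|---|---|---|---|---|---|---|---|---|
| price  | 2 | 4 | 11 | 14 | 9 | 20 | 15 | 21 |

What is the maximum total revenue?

Let best[k] be the best obtainable value from length k. For each k, try every first piece i and keep the best of price[i] + best[k−i].
best[1] = 2
best[2] = 4  (first piece 1, then best[1]=2)
best[3] = 11
best[4] = 14
best[5] = 16  (first piece 1, then best[4]=14)
best[6] = 22  (first piece 3, then best[3]=11)
best[7] = 25  (first piece 3, then best[4]=14)
best[8] = 28  (first piece 4, then best[4]=14)
One optimal cutting: 4 + 4 → 14 + 14 = 28.

28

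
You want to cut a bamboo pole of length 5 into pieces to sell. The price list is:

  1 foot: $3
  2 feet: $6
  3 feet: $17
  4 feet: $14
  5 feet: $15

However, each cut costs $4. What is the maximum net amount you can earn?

Build r[k] bottom-up: r[k] = max over allowed piece i of (p[i] + r[k−i]) − 4 per cut.
r[1] = 3
r[2] = 6
r[3] = 17
r[4] = 16  (first piece 1, then r[3]=17)
r[5] = 19  (first piece 2, then r[3]=17)
One optimal plan: pieces 3 + 2 (1 cut) → $23 − $4 = $19.

19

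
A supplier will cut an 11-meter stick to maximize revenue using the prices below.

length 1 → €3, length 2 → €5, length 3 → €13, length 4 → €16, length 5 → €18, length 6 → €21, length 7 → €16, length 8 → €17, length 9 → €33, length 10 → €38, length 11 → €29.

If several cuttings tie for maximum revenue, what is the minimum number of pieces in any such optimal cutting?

3

Consider every possible first cut. r[k] is the best of p[i]+r[k−i] over all sellable i≤k.
r[1] = 3
r[2] = max(3+3, 5+0) = 6
r[3] = max(3+6, 5+3, 13+0) = 13
r[4] = max(3+13, 5+6, 13+3, 16+0) = 16
r[5] = max(3+16, 5+13, 13+6, 16+3, 18+0) = 19
r[6] = max(3+19, 5+16, 13+13, 16+6, 18+3, 21+0) = 26
r[7] = max(3+26, 5+19, 13+16, …, 21+3, 16+0) = 29
r[8] = max(3+29, 5+26, 13+19, …, 16+3, 17+0) = 32
r[9] = max(3+32, 5+29, 13+26, …, 17+3, 33+0) = 39
r[10] = max(3+39, 5+32, 13+29, …, 33+3, 38+0) = 42
r[11] = max(3+42, 5+39, 13+32, …, 38+3, 29+0) = 45
Maximum revenue is €45.
Now minimize piece count subject to staying optimal: for each k, pieces[k] = 1 + min over i with p[i]+r[k−i]=r[k] of pieces[k−i].
pieces[8] = 2
pieces[9] = 3
pieces[10] = 3
pieces[11] = 3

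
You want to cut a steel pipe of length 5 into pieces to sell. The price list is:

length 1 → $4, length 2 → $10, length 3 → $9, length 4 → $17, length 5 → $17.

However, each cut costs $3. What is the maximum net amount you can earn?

18

Build net[k] bottom-up: net[k] = max over allowed piece i of (p[i] + net[k−i]) − 3 per cut.
net[1] = 4
net[2] = max(4+4-3, 10+0) = 10
net[3] = max(4+10-3, 10+4-3, 9+0) = 11
net[4] = max(4+11-3, 10+10-3, 9+4-3, 17+0) = 17
net[5] = max(4+17-3, 10+11-3, 9+10-3, 17+4-3, 17+0) = 18
One optimal plan: pieces 2 + 2 + 1 (2 cuts) → $24 − $6 = $18.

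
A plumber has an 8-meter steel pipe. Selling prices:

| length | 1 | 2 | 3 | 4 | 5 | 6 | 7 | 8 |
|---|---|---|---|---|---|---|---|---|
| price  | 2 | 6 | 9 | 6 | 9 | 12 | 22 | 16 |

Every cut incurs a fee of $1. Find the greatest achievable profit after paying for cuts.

23

Let r[k] be the best obtainable value from length k. For each k, try every first piece i and keep the best of price[i] + r[k−i] minus the 1 cut fee when i<k.
r[1] = 2
r[2] = 6
r[3] = 9
r[4] = 11  (first piece 2, then r[2]=6)
r[5] = 14  (first piece 2, then r[3]=9)
r[6] = 17  (first piece 3, then r[3]=9)
r[7] = 22
r[8] = 23  (first piece 1, then r[7]=22)
One optimal plan: pieces 7 + 1 (1 cut) → $24 − $1 = $23.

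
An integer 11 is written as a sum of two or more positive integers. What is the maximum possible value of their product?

Define m[k] = max over 1≤i<k of i · max(k−i, m[k−i]); the inner max lets the remainder stay uncut if that's better.
m[2] = 1×max(1,0) = 1×1 = 1
m[3] = max(1×2, 2×1) = 2
m[4] = max(1×3, 2×2, 3×1) = 4
m[5] = max(1×4, 2×3, 3×2, 4×1) = 6
m[6] = max(1×6, 2×4, 3×3, 4×2, 5×1) = 9
m[7] = max(1×9, 2×6, 3×4, 4×3, 5×2, 6×1) = 12
m[8] = max(1×12, 2×9, 3×6, …, 6×2, 7×1) = 18
m[9] = max(1×18, 2×12, 3×9, …, 7×2, 8×1) = 27
m[10] = max(1×27, 2×18, 3×12, …, 8×2, 9×1) = 36
m[11] = max(1×36, 2×27, 3×18, …, 9×2, 10×1) = 54
One optimal split: 3 + 3 + 3 + 2; product 3×3×3×2 = 54.

54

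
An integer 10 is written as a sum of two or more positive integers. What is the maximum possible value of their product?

36

Define m[k] = max over 1≤i<k of i · max(k−i, m[k−i]); the inner max lets the remainder stay uncut if that's better.
m[2] = 1·max(1,0) = 1·1 = 1
m[3] = max(1·2, 2·1) = 2
m[4] = max(1·3, 2·2, 3·1) = 4
m[5] = max(1·4, 2·3, 3·2, 4·1) = 6
m[6] = max(1·6, 2·4, 3·3, 4·2, 5·1) = 9
m[7] = max(1·9, 2·6, 3·4, 4·3, 5·2, 6·1) = 12
m[8] = max(1·12, 2·9, 3·6, …, 6·2, 7·1) = 18
m[9] = max(1·18, 2·12, 3·9, …, 7·2, 8·1) = 27
m[10] = max(1·27, 2·18, 3·12, …, 8·2, 9·1) = 36
One optimal split: 3 + 3 + 2 + 2; product 3·3·2·2 = 36.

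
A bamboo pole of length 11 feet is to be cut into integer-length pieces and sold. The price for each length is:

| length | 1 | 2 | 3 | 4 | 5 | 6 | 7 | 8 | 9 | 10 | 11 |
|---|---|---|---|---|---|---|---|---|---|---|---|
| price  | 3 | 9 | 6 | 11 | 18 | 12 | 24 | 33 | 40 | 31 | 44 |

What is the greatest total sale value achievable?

49

Let best[k] be the best obtainable value from length k. For each k, try every first piece i and keep the best of price[i] + best[k−i].
best[1] = 3
best[2] = max(3+3, 9+0) = 9
best[3] = max(3+9, 9+3, 6+0) = 12
best[4] = max(3+12, 9+9, 6+3, 11+0) = 18
best[5] = max(3+18, 9+12, 6+9, 11+3, 18+0) = 21
best[6] = max(3+21, 9+18, 6+12, 11+9, 18+3, 12+0) = 27
best[7] = max(3+27, 9+21, 6+18, …, 12+3, 24+0) = 30
best[8] = max(3+30, 9+27, 6+21, …, 24+3, 33+0) = 36
best[9] = max(3+36, 9+30, 6+27, …, 33+3, 40+0) = 40
best[10] = max(3+40, 9+36, 6+30, …, 40+3, 31+0) = 45
best[11] = max(3+45, 9+40, 6+36, …, 31+3, 44+0) = 49
One optimal cutting: 9 + 2 → $40 + $9 = $49.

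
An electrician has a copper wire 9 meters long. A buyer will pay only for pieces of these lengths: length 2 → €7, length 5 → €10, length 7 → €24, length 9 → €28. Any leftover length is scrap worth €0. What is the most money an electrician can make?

Build best[k] bottom-up: best[k] = max over allowed piece i of (p[i] + best[k−i]).
best[1] = 0
best[2] = 7
best[3] = 7
best[4] = 14  (first piece 2, then best[2]=7)
best[5] = max(7+7, 10+0) = 14
best[6] = max(7+14, 10+0) = 21
best[7] = max(7+14, 10+7, 24+0) = 24
best[8] = max(7+21, 10+7, 24+0) = 28
best[9] = max(7+24, 10+14, 24+7, 28+0) = 31
One optimal cutting: 7 + 2 → €31.

31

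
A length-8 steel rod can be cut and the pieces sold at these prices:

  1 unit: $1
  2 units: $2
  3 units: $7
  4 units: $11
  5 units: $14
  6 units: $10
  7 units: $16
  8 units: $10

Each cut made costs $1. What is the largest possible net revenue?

21

Let v[k] be the best obtainable value from length k. For each k, try every first piece i and keep the best of price[i] + v[k−i] minus the 1 cut fee when i<k.
v[1] = 1
v[2] = max(1+1-1, 2+0) = 2
v[3] = max(1+2-1, 2+1-1, 7+0) = 7
v[4] = max(1+7-1, 2+2-1, 7+1-1, 11+0) = 11
v[5] = max(1+11-1, 2+7-1, 7+2-1, 11+1-1, 14+0) = 14
v[6] = max(1+14-1, 2+11-1, 7+7-1, 11+2-1, 14+1-1, 10+0) = 14
v[7] = max(1+14-1, 2+14-1, 7+11-1, …, 10+1-1, 16+0) = 17
v[8] = max(1+17-1, 2+14-1, 7+14-1, …, 16+1-1, 10+0) = 21
One optimal plan: pieces 4 + 4 (1 cut) → $22 − $1 = $21.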